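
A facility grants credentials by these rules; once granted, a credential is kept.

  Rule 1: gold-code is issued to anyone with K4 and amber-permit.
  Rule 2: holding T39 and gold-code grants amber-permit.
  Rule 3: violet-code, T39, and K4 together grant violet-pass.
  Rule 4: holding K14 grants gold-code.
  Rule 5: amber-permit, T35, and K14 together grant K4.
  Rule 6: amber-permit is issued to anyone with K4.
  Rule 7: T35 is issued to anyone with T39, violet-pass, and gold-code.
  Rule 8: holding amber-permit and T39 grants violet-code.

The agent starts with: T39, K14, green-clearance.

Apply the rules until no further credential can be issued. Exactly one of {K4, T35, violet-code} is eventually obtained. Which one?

Holding K14 grants gold-code (Rule 4).
Holding T39 and gold-code grants amber-permit (Rule 2).
Holding amber-permit and T39 grants violet-code (Rule 8).
T35 would need T39, violet-pass, and gold-code (Rule 7), but violet-pass is never granted. K4 would need amber-permit, T35, and K14 (Rule 5), but T35 is never granted.

violet-code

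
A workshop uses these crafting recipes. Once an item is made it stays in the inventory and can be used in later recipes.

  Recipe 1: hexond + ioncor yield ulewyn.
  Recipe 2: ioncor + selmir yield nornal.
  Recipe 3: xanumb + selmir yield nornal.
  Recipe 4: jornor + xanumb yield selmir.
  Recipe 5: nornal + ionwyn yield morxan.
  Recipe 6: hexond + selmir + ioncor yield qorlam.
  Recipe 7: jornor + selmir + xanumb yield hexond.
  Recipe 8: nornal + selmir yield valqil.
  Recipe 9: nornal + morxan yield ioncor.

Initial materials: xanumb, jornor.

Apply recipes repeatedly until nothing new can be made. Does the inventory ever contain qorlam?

qorlam would need hexond, selmir, and ioncor (Recipe 6), but ioncor is never obtained.

No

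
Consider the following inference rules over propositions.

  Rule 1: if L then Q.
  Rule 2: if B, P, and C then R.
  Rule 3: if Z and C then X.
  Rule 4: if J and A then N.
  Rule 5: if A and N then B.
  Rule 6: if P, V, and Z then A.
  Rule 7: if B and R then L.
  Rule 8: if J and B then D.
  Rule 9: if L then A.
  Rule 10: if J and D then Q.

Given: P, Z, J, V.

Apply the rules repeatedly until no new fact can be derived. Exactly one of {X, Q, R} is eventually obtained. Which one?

From P, V, and Z, Rule 6 gives A.
J and A hold, so N follows (Rule 4).
A and N hold, so B follows (Rule 5).
J and B hold, so D follows (Rule 8).
J and D hold, so Q follows (Rule 10).
X would need Z and C (Rule 3), but C is never established. R would need B, P, and C (Rule 2), but C is never established.

Q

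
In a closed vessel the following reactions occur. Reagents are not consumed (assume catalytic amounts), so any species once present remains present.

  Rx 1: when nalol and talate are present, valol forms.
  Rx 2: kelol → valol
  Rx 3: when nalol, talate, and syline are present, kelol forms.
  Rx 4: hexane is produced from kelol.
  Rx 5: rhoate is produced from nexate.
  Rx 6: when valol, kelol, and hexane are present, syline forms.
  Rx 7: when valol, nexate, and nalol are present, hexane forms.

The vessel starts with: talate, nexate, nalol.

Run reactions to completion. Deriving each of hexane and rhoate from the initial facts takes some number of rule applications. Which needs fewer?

rhoate

rhoate: nexate present → rhoate forms (Rx 5). [1 rule application]
hexane: nalol and talate present → valol forms (Rx 1). valol, nexate, and nalol present → hexane forms (Rx 7). [2 rule applications]
rhoate needs fewer.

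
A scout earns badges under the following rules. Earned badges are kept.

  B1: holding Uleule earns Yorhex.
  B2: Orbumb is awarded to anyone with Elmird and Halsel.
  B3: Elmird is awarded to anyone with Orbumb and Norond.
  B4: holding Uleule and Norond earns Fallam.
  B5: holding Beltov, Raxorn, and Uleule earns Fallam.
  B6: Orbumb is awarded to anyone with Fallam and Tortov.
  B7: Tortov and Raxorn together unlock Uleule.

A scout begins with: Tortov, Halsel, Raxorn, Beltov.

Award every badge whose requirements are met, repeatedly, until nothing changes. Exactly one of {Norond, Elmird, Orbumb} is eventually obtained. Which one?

With Tortov and Raxorn, Uleule is earned (B7).
With Beltov, Raxorn, and Uleule, Fallam is earned (B5).
With Fallam and Tortov, Orbumb is earned (B6).
No rule produces Norond, and it is not given. Elmird would need Orbumb and Norond (B3), but Norond is never earned.

Orbumb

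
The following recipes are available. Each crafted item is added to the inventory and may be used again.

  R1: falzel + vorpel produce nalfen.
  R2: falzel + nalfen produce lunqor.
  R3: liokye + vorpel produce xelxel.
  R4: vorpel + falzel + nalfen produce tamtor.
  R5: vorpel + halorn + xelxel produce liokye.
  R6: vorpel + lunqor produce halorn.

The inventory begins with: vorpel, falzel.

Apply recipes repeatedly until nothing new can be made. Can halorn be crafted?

Yes

Using R1, falzel and vorpel make nalfen.
falzel + nalfen → lunqor (R2).
vorpel + lunqor → halorn (R6).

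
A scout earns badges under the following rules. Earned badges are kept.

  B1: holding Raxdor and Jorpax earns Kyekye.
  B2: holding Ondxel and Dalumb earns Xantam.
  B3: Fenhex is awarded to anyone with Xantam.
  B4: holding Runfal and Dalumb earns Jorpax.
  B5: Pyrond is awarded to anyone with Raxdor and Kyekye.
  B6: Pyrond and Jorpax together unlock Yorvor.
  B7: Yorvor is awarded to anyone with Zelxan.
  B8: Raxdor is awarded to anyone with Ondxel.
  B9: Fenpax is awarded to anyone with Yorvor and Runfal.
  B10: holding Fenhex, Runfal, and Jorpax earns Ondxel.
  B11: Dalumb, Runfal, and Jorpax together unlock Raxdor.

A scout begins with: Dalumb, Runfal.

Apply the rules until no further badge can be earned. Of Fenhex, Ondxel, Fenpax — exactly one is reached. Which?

Fenpax

With Runfal and Dalumb, Jorpax is earned (B4).
With Dalumb, Runfal, and Jorpax, Raxdor is earned (B11).
With Raxdor and Jorpax, Kyekye is earned (B1).
With Raxdor and Kyekye, Pyrond is earned (B5).
With Pyrond and Jorpax, Yorvor is earned (B6).
With Yorvor and Runfal, Fenpax is earned (B9).
Fenhex would need Xantam (B3), but Xantam is never earned. Ondxel would need Fenhex, Runfal, and Jorpax (B10), but Fenhex is never earned.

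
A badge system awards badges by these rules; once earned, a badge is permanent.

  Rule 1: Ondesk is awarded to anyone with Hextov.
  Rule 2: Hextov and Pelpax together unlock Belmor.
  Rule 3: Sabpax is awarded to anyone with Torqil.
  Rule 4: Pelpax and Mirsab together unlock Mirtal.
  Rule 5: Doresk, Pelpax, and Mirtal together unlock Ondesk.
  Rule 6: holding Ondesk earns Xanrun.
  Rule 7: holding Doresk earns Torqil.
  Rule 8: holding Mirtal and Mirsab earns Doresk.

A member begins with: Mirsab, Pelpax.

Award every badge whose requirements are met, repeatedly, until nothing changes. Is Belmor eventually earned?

Belmor would need Hextov and Pelpax (Rule 2), but Hextov is never earned.

No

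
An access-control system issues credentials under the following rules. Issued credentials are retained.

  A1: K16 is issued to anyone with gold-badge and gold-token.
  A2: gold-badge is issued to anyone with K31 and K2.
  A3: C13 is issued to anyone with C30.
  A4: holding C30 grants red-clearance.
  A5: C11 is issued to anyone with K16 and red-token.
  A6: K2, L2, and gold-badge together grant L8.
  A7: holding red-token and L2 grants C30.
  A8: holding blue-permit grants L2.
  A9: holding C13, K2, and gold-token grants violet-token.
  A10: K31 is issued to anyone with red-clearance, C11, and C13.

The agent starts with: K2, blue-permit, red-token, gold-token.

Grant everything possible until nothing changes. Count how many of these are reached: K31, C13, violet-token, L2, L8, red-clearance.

4

Holding blue-permit grants L2 (A8).
Holding red-token and L2 grants C30 (A7).
Holding C30 grants red-clearance (A4).
Holding C30 grants C13 (A3).
Holding C13, K2, and gold-token grants violet-token (A9).
K31 would need red-clearance, C11, and C13 (A10), but C11 is never granted.
C13: reached.
violet-token: reached.
L2: reached.
L8 would need K2, L2, and gold-badge (A6), but gold-badge is never granted.
red-clearance: reached.
Reached: C13, violet-token, L2, and red-clearance — 4 of the 6.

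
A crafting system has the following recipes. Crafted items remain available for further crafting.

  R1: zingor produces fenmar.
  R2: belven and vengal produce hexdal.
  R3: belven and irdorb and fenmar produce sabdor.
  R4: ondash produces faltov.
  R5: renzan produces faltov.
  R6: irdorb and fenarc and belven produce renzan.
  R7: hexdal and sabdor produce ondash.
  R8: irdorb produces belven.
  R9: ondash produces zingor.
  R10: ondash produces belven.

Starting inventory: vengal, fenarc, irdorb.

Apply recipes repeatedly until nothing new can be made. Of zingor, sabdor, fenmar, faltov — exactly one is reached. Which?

Using R8, irdorb makes belven.
irdorb and fenarc and belven → renzan (R6).
Using R5, renzan makes faltov.
zingor would need ondash (R9), but ondash is never obtained. fenmar would need zingor (R1), but zingor is never obtained. sabdor would need belven, irdorb, and fenmar (R3), but fenmar is never obtained.

faltov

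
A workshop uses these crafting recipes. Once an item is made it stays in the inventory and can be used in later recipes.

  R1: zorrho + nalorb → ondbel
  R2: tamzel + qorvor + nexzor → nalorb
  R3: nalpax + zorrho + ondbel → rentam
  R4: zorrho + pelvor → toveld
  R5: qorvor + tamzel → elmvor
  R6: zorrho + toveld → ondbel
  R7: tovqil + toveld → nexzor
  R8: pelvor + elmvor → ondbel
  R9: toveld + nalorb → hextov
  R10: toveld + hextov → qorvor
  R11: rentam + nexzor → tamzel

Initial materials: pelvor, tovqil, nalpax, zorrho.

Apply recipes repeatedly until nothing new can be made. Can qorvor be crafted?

qorvor would need toveld and hextov (R10), but hextov is never obtained.

No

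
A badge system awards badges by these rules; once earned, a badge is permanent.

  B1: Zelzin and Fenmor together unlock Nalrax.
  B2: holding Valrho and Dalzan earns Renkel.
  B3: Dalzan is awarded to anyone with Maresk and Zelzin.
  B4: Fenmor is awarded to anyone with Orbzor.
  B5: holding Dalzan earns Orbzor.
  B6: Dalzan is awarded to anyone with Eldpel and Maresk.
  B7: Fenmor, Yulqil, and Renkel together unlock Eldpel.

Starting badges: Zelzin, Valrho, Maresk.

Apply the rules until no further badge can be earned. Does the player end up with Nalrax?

With Maresk and Zelzin, Dalzan is earned (B3).
With Dalzan, Orbzor is earned (B5).
With Orbzor, Fenmor is earned (B4).
With Zelzin and Fenmor, Nalrax is earned (B1).

Yes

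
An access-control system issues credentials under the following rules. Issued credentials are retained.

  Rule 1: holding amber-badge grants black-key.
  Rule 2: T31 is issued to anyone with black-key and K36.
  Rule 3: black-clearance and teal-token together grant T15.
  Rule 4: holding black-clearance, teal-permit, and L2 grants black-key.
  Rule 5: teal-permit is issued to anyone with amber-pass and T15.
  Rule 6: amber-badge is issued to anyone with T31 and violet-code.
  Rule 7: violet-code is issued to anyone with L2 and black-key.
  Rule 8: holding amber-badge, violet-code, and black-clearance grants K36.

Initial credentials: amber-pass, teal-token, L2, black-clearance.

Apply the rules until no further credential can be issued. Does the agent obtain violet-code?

Yes

Holding black-clearance and teal-token grants T15 (Rule 3).
Holding amber-pass and T15 grants teal-permit (Rule 5).
Holding black-clearance, teal-permit, and L2 grants black-key (Rule 4).
Holding L2 and black-key grants violet-code (Rule 7).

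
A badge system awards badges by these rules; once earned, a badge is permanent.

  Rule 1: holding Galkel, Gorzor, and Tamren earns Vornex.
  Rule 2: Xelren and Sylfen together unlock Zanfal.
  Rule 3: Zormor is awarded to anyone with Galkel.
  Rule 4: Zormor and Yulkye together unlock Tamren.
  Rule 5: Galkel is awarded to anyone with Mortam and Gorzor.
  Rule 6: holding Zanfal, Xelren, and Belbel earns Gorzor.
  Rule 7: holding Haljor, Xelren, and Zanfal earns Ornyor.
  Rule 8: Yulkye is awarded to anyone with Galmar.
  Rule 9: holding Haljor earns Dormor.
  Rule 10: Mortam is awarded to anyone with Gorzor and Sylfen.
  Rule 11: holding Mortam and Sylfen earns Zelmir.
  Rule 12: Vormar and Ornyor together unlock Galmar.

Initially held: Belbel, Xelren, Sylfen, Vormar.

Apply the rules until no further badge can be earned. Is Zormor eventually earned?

With Xelren and Sylfen, Zanfal is earned (Rule 2).
With Zanfal, Xelren, and Belbel, Gorzor is earned (Rule 6).
With Gorzor and Sylfen, Mortam is earned (Rule 10).
With Mortam and Gorzor, Galkel is earned (Rule 5).
With Galkel, Zormor is earned (Rule 3).

Yes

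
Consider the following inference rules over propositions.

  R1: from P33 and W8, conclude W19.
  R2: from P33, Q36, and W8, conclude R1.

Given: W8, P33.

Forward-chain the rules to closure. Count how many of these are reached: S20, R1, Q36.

0

No rule produces S20, and it is not given.
R1 would need P33, Q36, and W8 (R2), but Q36 is never established.
No rule produces Q36, and it is not given.
None of the 3 are reached.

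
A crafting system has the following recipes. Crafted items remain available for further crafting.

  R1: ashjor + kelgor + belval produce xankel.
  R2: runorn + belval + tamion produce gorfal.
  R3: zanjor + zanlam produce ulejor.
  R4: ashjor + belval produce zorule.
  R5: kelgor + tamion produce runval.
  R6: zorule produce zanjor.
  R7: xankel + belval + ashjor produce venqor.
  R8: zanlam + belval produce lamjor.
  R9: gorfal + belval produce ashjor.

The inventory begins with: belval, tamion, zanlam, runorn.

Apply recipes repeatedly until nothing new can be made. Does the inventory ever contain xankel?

xankel would need ashjor, kelgor, and belval (R1), but kelgor is never obtained.

No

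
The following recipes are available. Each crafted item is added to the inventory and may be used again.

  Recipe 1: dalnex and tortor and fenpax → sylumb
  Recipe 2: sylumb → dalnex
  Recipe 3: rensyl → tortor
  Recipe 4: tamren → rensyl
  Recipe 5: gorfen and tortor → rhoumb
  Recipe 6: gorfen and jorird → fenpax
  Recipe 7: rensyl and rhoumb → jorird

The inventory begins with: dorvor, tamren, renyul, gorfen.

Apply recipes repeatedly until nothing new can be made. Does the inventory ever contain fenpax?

tamren → rensyl (Recipe 4).
Using Recipe 3, rensyl makes tortor.
Using Recipe 5, gorfen and tortor make rhoumb.
Using Recipe 7, rensyl and rhoumb make jorird.
gorfen and jorird → fenpax (Recipe 6).

Yes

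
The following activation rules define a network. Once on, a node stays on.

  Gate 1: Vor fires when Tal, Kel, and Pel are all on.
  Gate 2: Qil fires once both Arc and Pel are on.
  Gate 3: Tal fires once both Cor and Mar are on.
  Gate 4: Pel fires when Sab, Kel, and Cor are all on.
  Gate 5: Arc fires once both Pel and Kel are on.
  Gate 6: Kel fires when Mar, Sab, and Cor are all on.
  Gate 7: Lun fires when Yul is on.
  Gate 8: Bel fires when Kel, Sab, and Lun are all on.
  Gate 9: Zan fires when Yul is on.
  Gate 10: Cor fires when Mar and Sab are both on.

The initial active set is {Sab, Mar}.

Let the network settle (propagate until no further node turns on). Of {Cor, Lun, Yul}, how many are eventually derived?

Gate 10: Mar and Sab on → Cor on.
Cor: reached.
Lun would need Yul (Gate 7), but Yul never turns on.
No rule produces Yul, and it is not given.
Reached: Cor — 1 of the 3.

1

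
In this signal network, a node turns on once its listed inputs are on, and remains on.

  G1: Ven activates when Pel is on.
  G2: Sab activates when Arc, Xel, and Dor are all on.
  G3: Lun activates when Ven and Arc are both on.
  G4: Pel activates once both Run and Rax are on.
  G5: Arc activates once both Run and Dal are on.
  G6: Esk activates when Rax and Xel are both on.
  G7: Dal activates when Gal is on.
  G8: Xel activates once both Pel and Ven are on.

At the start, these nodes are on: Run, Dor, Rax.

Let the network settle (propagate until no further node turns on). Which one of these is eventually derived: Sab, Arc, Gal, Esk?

Esk

Run and Rax are on, so Pel activates (G4).
G1: Pel on → Ven on.
Pel and Ven are on, so Xel activates (G8).
G6: Rax and Xel on → Esk on.
Sab would need Arc, Xel, and Dor (G2), but Arc never turns on. No rule produces Gal, and it is not given. Arc would need Run and Dal (G5), but Dal never turns on.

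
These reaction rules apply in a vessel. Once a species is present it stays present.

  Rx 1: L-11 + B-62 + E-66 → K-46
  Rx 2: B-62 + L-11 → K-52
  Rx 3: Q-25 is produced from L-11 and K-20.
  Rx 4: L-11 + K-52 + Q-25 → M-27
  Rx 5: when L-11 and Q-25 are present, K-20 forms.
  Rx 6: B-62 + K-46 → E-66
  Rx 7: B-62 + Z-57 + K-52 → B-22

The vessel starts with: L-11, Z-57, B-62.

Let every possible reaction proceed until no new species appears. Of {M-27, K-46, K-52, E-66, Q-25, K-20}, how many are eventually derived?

B-62 and L-11 present → K-52 forms (Rx 2).
M-27 would need L-11, K-52, and Q-25 (Rx 4), but Q-25 never forms.
K-46 would need L-11, B-62, and E-66 (Rx 1), but E-66 never forms.
K-52: reached.
E-66 would need B-62 and K-46 (Rx 6), but K-46 never forms.
Q-25 would need L-11 and K-20 (Rx 3), but K-20 never forms.
K-20 would need L-11 and Q-25 (Rx 5), but Q-25 never forms.
Reached: K-52 — 1 of the 6.

1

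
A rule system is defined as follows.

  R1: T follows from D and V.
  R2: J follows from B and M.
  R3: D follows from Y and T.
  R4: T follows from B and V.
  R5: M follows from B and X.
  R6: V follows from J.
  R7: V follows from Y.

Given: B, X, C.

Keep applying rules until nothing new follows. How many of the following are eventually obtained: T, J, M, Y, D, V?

4

From B and X, R5 gives M.
B and M hold, so J follows (R2).
J holds, so V follows (R6).
B and V hold, so T follows (R4).
T: reached.
J: reached.
M: reached.
No rule produces Y, and it is not given.
D would need Y and T (R3), but Y is never established.
V: reached.
Reached: T, J, M, and V — 4 of the 6.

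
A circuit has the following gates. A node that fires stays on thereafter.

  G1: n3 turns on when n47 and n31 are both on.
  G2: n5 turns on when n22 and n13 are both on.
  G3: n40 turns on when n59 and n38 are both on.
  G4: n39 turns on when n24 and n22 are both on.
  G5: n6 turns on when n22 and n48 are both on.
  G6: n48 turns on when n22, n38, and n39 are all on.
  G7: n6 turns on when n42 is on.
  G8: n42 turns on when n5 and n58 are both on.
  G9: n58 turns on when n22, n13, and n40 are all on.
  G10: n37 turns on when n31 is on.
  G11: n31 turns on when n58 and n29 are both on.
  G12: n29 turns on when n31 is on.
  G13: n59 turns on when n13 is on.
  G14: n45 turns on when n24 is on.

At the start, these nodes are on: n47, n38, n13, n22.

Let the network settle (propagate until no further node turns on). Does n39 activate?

n39 would need n24 and n22 (G4), but n24 never turns on.

No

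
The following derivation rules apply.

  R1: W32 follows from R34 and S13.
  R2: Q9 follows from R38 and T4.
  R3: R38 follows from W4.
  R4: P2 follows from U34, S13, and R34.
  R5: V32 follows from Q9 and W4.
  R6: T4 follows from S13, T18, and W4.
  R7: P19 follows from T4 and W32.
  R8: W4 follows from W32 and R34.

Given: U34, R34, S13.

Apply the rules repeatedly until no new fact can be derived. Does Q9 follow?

No

Q9 would need R38 and T4 (R2), but T4 is never established.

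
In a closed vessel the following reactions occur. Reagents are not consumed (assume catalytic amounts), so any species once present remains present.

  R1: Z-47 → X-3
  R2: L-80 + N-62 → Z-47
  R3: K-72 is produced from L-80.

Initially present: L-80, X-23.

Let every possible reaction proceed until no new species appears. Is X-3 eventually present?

No

X-3 would need Z-47 (R1), but Z-47 never forms.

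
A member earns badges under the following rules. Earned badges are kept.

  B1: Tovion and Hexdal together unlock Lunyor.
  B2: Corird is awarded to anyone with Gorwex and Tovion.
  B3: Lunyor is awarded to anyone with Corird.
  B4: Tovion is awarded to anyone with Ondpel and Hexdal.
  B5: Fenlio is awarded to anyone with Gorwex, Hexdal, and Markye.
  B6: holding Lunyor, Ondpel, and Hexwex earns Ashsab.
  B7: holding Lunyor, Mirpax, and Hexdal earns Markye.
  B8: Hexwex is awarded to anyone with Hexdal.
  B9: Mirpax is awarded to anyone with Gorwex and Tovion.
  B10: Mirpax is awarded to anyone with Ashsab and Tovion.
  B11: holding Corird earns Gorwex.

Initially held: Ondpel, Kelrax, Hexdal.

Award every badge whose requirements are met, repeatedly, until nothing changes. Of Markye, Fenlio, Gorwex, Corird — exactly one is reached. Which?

With Hexdal, Hexwex is earned (B8).
With Ondpel and Hexdal, Tovion is earned (B4).
With Tovion and Hexdal, Lunyor is earned (B1).
With Lunyor, Ondpel, and Hexwex, Ashsab is earned (B6).
With Ashsab and Tovion, Mirpax is earned (B10).
With Lunyor, Mirpax, and Hexdal, Markye is earned (B7).
Gorwex would need Corird (B11), but Corird is never earned. Corird would need Gorwex and Tovion (B2), but Gorwex is never earned. Fenlio would need Gorwex, Hexdal, and Markye (B5), but Gorwex is never earned.

Markye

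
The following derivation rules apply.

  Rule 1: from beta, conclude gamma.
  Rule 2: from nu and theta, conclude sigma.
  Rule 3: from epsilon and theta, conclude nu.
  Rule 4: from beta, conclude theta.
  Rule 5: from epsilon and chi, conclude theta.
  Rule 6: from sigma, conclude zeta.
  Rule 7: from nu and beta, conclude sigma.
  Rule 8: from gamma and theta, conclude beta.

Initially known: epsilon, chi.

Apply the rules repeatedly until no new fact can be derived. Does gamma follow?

gamma would need beta (Rule 1), but beta is never established.

No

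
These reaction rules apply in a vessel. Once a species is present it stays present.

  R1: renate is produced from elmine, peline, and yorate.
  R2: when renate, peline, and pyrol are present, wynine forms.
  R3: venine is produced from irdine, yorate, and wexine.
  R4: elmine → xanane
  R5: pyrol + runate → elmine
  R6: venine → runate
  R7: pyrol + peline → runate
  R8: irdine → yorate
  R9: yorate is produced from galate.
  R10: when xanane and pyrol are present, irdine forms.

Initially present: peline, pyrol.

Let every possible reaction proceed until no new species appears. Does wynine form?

Yes

pyrol and peline present → runate forms (R7).
pyrol and runate present → elmine forms (R5).
elmine present → xanane forms (R4).
xanane and pyrol present → irdine forms (R10).
irdine present → yorate forms (R8).
elmine, peline, and yorate present → renate forms (R1).
renate, peline, and pyrol present → wynine forms (R2).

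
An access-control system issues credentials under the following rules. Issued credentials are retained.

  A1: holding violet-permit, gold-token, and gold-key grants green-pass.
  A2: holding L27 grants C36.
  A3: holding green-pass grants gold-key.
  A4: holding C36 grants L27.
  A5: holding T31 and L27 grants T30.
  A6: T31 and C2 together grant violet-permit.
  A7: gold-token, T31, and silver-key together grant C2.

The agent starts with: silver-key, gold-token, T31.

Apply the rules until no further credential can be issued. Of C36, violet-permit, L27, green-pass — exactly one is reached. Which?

violet-permit

Holding gold-token, T31, and silver-key grants C2 (A7).
Holding T31 and C2 grants violet-permit (A6).
green-pass would need violet-permit, gold-token, and gold-key (A1), but gold-key is never granted. C36 would need L27 (A2), but L27 is never granted. L27 would need C36 (A4), but C36 is never granted.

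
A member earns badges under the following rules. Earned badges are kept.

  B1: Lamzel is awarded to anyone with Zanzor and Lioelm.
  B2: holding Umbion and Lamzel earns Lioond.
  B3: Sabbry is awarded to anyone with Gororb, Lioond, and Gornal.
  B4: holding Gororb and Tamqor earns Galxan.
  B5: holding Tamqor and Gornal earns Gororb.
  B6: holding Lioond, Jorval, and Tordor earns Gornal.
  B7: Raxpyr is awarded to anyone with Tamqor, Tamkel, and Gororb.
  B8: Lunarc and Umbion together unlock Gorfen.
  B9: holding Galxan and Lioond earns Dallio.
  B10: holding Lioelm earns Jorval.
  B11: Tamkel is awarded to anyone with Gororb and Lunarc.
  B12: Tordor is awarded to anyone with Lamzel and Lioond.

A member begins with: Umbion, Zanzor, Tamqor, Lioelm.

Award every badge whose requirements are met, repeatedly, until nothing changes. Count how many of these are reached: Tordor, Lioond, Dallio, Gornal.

4

With Zanzor and Lioelm, Lamzel is earned (B1).
With Lioelm, Jorval is earned (B10).
With Umbion and Lamzel, Lioond is earned (B2).
With Lamzel and Lioond, Tordor is earned (B12).
With Lioond, Jorval, and Tordor, Gornal is earned (B6).
With Tamqor and Gornal, Gororb is earned (B5).
With Gororb and Tamqor, Galxan is earned (B4).
With Galxan and Lioond, Dallio is earned (B9).
Tordor: reached.
Lioond: reached.
Dallio: reached.
Gornal: reached.
All 4 are reached.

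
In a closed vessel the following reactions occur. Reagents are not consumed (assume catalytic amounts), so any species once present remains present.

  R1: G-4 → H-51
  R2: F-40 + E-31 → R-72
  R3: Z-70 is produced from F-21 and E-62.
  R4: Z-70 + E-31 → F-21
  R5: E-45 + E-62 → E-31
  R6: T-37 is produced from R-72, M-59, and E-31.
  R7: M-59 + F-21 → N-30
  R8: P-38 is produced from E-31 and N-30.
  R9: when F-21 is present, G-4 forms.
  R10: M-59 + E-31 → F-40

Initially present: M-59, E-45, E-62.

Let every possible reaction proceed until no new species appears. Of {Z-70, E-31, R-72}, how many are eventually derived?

E-45 and E-62 present → E-31 forms (R5).
M-59 and E-31 present → F-40 forms (R10).
F-40 and E-31 present → R-72 forms (R2).
Z-70 would need F-21 and E-62 (R3), but F-21 never forms.
E-31: reached.
R-72: reached.
Reached: E-31 and R-72 — 2 of the 3.

2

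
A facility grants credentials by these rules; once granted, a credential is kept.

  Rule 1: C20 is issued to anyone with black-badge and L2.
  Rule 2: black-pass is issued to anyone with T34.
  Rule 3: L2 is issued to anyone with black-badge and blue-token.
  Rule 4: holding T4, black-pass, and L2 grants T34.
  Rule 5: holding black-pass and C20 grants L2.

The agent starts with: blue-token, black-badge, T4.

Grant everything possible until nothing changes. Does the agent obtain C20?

Holding black-badge and blue-token grants L2 (Rule 3).
Holding black-badge and L2 grants C20 (Rule 1).

Yes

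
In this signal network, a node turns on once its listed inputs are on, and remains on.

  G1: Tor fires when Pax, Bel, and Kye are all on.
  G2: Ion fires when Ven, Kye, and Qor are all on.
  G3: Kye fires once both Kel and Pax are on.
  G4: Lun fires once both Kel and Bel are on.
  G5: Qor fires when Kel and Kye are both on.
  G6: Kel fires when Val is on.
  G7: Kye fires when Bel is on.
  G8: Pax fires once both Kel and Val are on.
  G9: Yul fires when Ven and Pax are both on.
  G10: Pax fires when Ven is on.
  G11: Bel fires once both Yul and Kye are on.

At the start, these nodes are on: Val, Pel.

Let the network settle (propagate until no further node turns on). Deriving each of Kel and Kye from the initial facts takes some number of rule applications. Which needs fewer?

Kel

Kel: Val is on, so Kel fires (G6). [1 rule application]
Kye: G6: Val on → Kel on. G8: Kel and Val on → Pax on. G3: Kel and Pax on → Kye on. [3 rule applications]
Kel needs fewer.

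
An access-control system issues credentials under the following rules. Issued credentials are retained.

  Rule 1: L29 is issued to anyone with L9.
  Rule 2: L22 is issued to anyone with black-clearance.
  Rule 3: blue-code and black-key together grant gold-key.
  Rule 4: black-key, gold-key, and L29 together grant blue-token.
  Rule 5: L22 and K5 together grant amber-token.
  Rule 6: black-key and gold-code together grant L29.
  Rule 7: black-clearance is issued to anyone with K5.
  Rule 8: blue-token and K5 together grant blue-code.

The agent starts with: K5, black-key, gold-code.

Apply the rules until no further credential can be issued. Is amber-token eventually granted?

Holding K5 grants black-clearance (Rule 7).
Holding black-clearance grants L22 (Rule 2).
Holding L22 and K5 grants amber-token (Rule 5).

Yes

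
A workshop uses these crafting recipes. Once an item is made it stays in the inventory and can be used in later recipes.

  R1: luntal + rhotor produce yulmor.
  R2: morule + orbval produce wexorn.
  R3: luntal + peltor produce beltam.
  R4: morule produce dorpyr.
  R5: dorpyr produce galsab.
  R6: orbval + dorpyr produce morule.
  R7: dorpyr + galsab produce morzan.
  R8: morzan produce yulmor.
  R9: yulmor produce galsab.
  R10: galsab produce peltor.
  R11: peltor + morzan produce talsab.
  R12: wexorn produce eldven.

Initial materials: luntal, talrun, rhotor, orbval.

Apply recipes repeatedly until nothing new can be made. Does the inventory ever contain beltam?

Yes

Using R1, luntal and rhotor make yulmor.
Using R9, yulmor makes galsab.
galsab → peltor (R10).
Using R3, luntal and peltor make beltam.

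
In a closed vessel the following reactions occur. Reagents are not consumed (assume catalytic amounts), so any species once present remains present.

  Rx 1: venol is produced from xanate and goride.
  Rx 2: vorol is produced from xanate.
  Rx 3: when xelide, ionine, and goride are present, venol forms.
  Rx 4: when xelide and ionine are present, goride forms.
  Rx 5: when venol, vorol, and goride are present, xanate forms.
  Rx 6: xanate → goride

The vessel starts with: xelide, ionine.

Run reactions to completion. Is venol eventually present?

Yes

xelide and ionine present → goride forms (Rx 4).
xelide, ionine, and goride present → venol forms (Rx 3).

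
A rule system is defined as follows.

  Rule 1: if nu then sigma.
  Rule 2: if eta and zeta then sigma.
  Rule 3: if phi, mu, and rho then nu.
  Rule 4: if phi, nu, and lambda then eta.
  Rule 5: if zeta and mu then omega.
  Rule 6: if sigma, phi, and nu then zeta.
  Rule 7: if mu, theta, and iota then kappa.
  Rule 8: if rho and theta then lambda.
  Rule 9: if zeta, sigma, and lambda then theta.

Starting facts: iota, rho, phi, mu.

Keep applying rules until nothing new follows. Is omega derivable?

phi, mu, and rho hold, so nu follows (Rule 3).
nu holds, so sigma follows (Rule 1).
sigma, phi, and nu hold, so zeta follows (Rule 6).
zeta and mu hold, so omega follows (Rule 5).

Yes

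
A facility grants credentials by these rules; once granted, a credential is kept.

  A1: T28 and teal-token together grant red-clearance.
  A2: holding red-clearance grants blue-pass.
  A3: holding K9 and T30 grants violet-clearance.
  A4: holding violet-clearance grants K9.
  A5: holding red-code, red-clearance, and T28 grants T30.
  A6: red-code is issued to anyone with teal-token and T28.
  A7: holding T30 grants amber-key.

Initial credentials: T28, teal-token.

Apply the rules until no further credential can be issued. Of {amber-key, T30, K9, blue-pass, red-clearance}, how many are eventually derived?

4

Holding T28 and teal-token grants red-clearance (A1).
Holding teal-token and T28 grants red-code (A6).
Holding red-code, red-clearance, and T28 grants T30 (A5).
Holding red-clearance grants blue-pass (A2).
Holding T30 grants amber-key (A7).
amber-key: reached.
T30: reached.
K9 would need violet-clearance (A4), but violet-clearance is never granted.
blue-pass: reached.
red-clearance: reached.
Reached: amber-key, T30, blue-pass, and red-clearance — 4 of the 5.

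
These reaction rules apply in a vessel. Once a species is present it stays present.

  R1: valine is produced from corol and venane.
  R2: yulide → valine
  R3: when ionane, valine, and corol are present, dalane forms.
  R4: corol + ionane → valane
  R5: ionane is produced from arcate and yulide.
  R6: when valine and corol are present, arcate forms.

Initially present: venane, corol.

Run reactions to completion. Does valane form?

valane would need corol and ionane (R4), but ionane never forms.

No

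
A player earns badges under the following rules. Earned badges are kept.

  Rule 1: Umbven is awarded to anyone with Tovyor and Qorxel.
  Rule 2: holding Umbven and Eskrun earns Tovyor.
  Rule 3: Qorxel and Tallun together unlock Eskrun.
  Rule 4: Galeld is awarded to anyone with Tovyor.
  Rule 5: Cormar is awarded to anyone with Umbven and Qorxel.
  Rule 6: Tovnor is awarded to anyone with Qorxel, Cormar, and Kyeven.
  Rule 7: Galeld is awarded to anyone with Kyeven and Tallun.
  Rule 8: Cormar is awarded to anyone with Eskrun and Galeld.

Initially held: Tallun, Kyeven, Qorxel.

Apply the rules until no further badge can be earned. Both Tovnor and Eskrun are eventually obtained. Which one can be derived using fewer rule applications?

Eskrun: With Qorxel and Tallun, Eskrun is earned (Rule 3). [1 rule application]
Tovnor: With Qorxel and Tallun, Eskrun is earned (Rule 3). With Kyeven and Tallun, Galeld is earned (Rule 7). With Eskrun and Galeld, Cormar is earned (Rule 8). With Qorxel, Cormar, and Kyeven, Tovnor is earned (Rule 6). [4 rule applications]
Eskrun needs fewer.

Eskrun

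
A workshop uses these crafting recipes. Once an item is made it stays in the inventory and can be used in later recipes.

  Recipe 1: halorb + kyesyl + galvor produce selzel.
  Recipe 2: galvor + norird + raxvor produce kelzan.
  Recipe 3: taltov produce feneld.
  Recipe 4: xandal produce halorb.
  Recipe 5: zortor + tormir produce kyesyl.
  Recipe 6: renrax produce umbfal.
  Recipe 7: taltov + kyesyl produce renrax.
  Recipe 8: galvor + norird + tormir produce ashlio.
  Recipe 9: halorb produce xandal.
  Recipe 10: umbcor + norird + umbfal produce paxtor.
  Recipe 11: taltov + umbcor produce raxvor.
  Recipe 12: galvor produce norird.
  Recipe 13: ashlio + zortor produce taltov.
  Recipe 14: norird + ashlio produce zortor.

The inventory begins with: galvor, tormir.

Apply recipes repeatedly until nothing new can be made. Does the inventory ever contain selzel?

No

selzel would need halorb, kyesyl, and galvor (Recipe 1), but halorb is never obtained.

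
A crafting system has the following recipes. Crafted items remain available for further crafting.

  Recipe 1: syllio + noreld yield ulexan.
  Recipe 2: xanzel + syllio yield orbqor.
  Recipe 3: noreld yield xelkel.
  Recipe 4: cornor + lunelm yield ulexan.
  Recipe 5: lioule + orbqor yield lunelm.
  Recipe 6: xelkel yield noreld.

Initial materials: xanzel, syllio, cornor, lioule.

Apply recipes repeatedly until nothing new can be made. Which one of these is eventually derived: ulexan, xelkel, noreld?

ulexan

Using Recipe 2, xanzel and syllio make orbqor.
Using Recipe 5, lioule and orbqor make lunelm.
Using Recipe 4, cornor and lunelm make ulexan.
xelkel would need noreld (Recipe 3), but noreld is never obtained. noreld would need xelkel (Recipe 6), but xelkel is never obtained.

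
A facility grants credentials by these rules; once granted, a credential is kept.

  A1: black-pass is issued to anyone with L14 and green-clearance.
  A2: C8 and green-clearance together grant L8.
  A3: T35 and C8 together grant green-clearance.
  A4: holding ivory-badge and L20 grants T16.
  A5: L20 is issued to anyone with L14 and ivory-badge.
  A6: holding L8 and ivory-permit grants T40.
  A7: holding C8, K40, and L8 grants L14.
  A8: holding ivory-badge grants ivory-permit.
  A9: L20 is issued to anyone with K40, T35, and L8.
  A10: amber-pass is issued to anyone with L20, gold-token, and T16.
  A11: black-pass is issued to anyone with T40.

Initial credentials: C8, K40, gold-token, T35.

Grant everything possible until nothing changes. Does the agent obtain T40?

No

T40 would need L8 and ivory-permit (A6), but ivory-permit is never granted.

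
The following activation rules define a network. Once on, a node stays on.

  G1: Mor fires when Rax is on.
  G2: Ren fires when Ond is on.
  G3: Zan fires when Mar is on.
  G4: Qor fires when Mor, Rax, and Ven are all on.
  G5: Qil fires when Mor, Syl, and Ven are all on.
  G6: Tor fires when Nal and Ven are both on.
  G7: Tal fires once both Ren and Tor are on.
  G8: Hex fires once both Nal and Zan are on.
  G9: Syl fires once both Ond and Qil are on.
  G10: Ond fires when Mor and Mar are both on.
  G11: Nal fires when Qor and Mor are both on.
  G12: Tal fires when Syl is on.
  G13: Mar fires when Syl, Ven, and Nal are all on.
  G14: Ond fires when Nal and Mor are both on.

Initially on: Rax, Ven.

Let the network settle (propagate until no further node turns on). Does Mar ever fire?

No

Mar would need Syl, Ven, and Nal (G13), but Syl never turns on.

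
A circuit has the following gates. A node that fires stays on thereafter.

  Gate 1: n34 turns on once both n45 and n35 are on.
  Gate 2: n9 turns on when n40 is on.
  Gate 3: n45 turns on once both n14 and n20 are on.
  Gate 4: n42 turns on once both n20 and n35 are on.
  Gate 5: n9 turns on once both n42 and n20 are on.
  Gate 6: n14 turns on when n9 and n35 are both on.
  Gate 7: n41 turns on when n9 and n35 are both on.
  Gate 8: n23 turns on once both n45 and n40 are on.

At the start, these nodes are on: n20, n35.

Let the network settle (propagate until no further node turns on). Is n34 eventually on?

Yes

Gate 4: n20 and n35 on → n42 on.
n42 and n20 are on, so n9 turns on (Gate 5).
Gate 6: n9 and n35 on → n14 on.
Gate 3: n14 and n20 on → n45 on.
Gate 1: n45 and n35 on → n34 on.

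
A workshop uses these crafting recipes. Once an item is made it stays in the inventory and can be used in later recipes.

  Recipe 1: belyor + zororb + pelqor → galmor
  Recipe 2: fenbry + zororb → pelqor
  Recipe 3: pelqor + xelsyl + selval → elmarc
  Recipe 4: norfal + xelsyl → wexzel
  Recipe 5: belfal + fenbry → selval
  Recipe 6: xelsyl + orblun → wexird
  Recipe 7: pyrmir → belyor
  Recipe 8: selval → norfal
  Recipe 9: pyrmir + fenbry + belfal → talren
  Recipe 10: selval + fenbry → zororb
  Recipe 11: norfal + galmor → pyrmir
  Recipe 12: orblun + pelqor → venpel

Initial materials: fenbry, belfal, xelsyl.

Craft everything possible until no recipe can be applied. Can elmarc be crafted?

Yes

Using Recipe 5, belfal and fenbry make selval.
Using Recipe 10, selval and fenbry make zororb.
fenbry + zororb → pelqor (Recipe 2).
pelqor + xelsyl + selval → elmarc (Recipe 3).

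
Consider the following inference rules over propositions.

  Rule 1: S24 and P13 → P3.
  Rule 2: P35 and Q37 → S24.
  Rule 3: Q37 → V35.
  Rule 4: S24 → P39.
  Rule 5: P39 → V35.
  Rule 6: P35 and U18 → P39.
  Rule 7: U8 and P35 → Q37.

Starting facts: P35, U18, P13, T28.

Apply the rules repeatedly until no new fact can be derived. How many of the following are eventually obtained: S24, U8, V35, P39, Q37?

2

P35 and U18 hold, so P39 follows (Rule 6).
From P39, Rule 5 gives V35.
S24 would need P35 and Q37 (Rule 2), but Q37 is never established.
No rule produces U8, and it is not given.
V35: reached.
P39: reached.
Q37 would need U8 and P35 (Rule 7), but U8 is never established.
Reached: V35 and P39 — 2 of the 5.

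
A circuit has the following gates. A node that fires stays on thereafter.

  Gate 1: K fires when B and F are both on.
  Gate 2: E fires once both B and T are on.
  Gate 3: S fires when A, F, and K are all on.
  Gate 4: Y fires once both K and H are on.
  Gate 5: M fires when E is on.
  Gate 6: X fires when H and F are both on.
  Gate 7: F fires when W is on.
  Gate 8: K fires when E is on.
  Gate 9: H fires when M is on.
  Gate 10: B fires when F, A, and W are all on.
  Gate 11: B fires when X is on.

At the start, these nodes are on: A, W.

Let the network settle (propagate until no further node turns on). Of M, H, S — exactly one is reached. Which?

W is on, so F fires (Gate 7).
F, A, and W are on, so B fires (Gate 10).
Gate 1: B and F on → K on.
Gate 3: A, F, and K on → S on.
M would need E (Gate 5), but E never turns on. H would need M (Gate 9), but M never turns on.

S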